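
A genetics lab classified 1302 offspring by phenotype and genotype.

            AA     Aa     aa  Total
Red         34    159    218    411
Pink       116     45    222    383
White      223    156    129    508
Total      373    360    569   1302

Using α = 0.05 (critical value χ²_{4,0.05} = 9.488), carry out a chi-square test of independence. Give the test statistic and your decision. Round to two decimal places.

Grand total N = 1302.
Expected counts (row total × column total / N):
  Red, AA: 411×373/1302 = 117.7442
  Red, Aa: 411×360/1302 = 113.6406
  Red, aa: 411×569/1302 = 179.6152
  Pink, AA: 383×373/1302 = 109.7227
  Pink, Aa: 383×360/1302 = 105.8986
  Pink, aa: 383×569/1302 = 167.3786
  White, AA: 508×373/1302 = 145.5330
  White, Aa: 508×360/1302 = 140.4608
  White, aa: 508×569/1302 = 222.0061
Contributions (O − E)²/E:
  (34 − 117.7442)²/117.7442 = 59.5621
  (159 − 113.6406)²/113.6406 = 18.1051
  (218 − 179.6152)²/179.6152 = 8.2031
  (116 − 109.7227)²/109.7227 = 0.3591
  (45 − 105.8986)²/105.8986 = 35.0207
  (222 − 167.3786)²/167.3786 = 17.8248
  (223 − 145.5330)²/145.5330 = 41.2356
  (156 − 140.4608)²/140.4608 = 1.7191
  (129 − 222.0061)²/222.0061 = 38.9635
χ² = 59.5621 + 18.1051 + 8.2031 + 0.3591 + 35.0207 + 17.8248 + 41.2356 + 1.7191 + 38.9635 = 220.99
df = (3−1)(3−1) = 4. Since 220.99 > 9.488, reject the null hypothesis of independence at α = 0.05.

220.99; reject H₀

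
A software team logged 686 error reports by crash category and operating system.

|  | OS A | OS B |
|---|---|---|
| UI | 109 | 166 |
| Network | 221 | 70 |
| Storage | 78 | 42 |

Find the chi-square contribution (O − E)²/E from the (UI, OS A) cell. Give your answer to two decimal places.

18.20

Row total (UI) = 275; column total (OS A) = 408; N = 686.
Expected count E = 275 × 408 / 686 = 163.557.
Contribution = (O − E)²/E = (109 − 163.557)² / 163.557 = 18.20.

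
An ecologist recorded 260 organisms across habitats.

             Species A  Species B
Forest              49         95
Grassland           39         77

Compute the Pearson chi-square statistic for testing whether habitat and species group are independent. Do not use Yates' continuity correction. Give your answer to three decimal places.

Row totals: 144, 116. Column totals: 88, 172. Grand total N = 260.
Expected counts (row total × column total / N):
  Forest, Species A: 144×88/260 = 48.7385
  Forest, Species B: 144×172/260 = 95.2615
  Grassland, Species A: 116×88/260 = 39.2615
  Grassland, Species B: 116×172/260 = 76.7385
Contributions (O − E)²/E:
  (49 − 48.7385)²/48.7385 = 0.0014
  (95 − 95.2615)²/95.2615 = 0.0007
  (39 − 39.2615)²/39.2615 = 0.0017
  (77 − 76.7385)²/76.7385 = 0.0009
χ² = 0.0014 + 0.0007 + 0.0017 + 0.0009 = 0.005

0.005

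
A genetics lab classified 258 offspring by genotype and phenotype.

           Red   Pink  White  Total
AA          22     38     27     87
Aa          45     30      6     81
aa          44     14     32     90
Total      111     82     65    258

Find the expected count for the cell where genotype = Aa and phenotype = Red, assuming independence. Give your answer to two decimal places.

Row total (Aa) = 81; column total (Red) = 111; grand total N = 258.
Expected count = (row total × column total) / N = 81 × 111 / 258 = 34.85.

34.85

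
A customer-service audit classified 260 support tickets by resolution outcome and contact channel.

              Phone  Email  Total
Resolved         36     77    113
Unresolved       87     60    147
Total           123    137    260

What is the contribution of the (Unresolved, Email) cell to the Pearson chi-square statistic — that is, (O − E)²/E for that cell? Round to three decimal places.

3.935

Row total (Unresolved) = 147; column total (Email) = 137; N = 260.
Expected count E = 147 × 137 / 260 = 77.4577.
Contribution = (O − E)²/E = (60 − 77.4577)² / 77.4577 = 3.935.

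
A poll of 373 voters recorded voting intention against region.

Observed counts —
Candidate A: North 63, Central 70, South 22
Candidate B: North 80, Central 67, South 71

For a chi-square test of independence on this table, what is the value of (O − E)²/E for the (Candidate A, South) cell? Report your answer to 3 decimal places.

7.170

Row total (Candidate A) = 155; column total (South) = 93; N = 373.
Expected count E = 155 × 93 / 373 = 38.6461.
Contribution = (O − E)²/E = (22 − 38.6461)² / 38.6461 = 7.170.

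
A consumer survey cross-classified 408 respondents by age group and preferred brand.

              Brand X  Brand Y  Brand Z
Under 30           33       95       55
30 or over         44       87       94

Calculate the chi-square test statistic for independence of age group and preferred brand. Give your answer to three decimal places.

Row totals: 183, 225. Column totals: 77, 182, 149. Grand total N = 408.
Expected counts (row total × column total / N):
  Under 30, Brand X: 183×77/408 = 34.5368
  Under 30, Brand Y: 183×182/408 = 81.6324
  Under 30, Brand Z: 183×149/408 = 66.8309
  30 or over, Brand X: 225×77/408 = 42.4632
  30 or over, Brand Y: 225×182/408 = 100.3676
  30 or over, Brand Z: 225×149/408 = 82.1691
Contributions (O − E)²/E:
  (33 − 34.5368)²/34.5368 = 0.0684
  (95 − 81.6324)²/81.6324 = 2.1890
  (55 − 66.8309)²/66.8309 = 2.0944
  (44 − 42.4632)²/42.4632 = 0.0556
  (87 − 100.3676)²/100.3676 = 1.7804
  (94 − 82.1691)²/82.1691 = 1.7034
χ² = 0.0684 + 2.1890 + 2.0944 + 0.0556 + 1.7804 + 1.7034 = 7.891

7.891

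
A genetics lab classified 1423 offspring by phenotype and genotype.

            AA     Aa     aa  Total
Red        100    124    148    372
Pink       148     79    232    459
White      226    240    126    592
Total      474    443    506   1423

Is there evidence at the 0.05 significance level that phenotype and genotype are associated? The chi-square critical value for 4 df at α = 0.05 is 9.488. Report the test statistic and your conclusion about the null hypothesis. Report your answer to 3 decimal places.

119.746; reject H₀

Grand total N = 1423.
Expected counts (row total × column total / N):
  Red, AA: 372×474/1423 = 123.9129
  Red, Aa: 372×443/1423 = 115.8089
  Red, aa: 372×506/1423 = 132.2783
  Pink, AA: 459×474/1423 = 152.8925
  Pink, Aa: 459×443/1423 = 142.8932
  Pink, aa: 459×506/1423 = 163.2143
  White, AA: 592×474/1423 = 197.1947
  White, Aa: 592×443/1423 = 184.2980
  White, aa: 592×506/1423 = 210.5074
Contributions (O − E)²/E:
  (100 − 123.9129)²/123.9129 = 4.6147
  (124 − 115.8089)²/115.8089 = 0.5794
  (148 − 132.2783)²/132.2783 = 1.8686
  (148 − 152.8925)²/152.8925 = 0.1566
  (79 − 142.8932)²/142.8932 = 28.5692
  (232 − 163.2143)²/163.2143 = 28.9893
  (226 − 197.1947)²/197.1947 = 4.2077
  (240 − 184.2980)²/184.2980 = 16.8353
  (126 − 210.5074)²/210.5074 = 33.9252
χ² = 4.6147 + 0.5794 + 1.8686 + 0.1566 + 28.5692 + 28.9893 + 4.2077 + 16.8353 + 33.9252 = 119.746
df = (3−1)(3−1) = 4. Since 119.746 > 9.488, reject the null hypothesis of independence at α = 0.05.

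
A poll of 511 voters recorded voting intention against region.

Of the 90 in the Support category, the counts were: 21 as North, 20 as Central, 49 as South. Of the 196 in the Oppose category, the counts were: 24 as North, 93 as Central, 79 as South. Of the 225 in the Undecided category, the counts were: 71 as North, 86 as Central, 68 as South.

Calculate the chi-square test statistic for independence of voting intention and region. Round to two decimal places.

37.51

Row totals: 90, 196, 225. Column totals: 116, 199, 196. Grand total N = 511.
Expected counts (row total × column total / N):
  Support, North: 90×116/511 = 20.431
  Support, Central: 90×199/511 = 35.049
  Support, South: 90×196/511 = 34.521
  Oppose, North: 196×116/511 = 44.493
  Oppose, Central: 196×199/511 = 76.329
  Oppose, South: 196×196/511 = 75.178
  Undecided, North: 225×116/511 = 51.076
  Undecided, Central: 225×199/511 = 87.622
  Undecided, South: 225×196/511 = 86.301
Contributions (O − E)²/E:
  (21 − 20.431)²/20.431 = 0.0158
  (20 − 35.049)²/35.049 = 6.4616
  (49 − 34.521)²/34.521 = 6.0729
  (24 − 44.493)²/44.493 = 9.4389
  (93 − 76.329)²/76.329 = 3.6411
  (79 − 75.178)²/75.178 = 0.1943
  (71 − 51.076)²/51.076 = 7.7721
  (86 − 87.622)²/87.622 = 0.0300
  (68 − 86.301)²/86.301 = 3.8809
χ² = 0.0158 + 6.4616 + 6.0729 + 9.4389 + 3.6411 + 0.1943 + 7.7721 + 0.0300 + 3.8809 = 37.51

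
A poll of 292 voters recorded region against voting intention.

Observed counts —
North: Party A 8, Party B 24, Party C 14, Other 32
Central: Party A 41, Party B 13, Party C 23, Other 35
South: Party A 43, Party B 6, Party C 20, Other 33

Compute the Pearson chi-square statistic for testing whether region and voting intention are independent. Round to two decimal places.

Row totals: 78, 112, 102. Column totals: 92, 43, 57, 100. Grand total N = 292.
Expected counts (row total × column total / N):
  North, Party A: 78×92/292 = 24.575
  North, Party B: 78×43/292 = 11.486
  North, Party C: 78×57/292 = 15.226
  North, Other: 78×100/292 = 26.712
  Central, Party A: 112×92/292 = 35.288
  Central, Party B: 112×43/292 = 16.493
  Central, Party C: 112×57/292 = 21.863
  Central, Other: 112×100/292 = 38.356
  South, Party A: 102×92/292 = 32.137
  South, Party B: 102×43/292 = 15.021
  South, Party C: 102×57/292 = 19.911
  South, Other: 102×100/292 = 34.932
Contributions (O − E)²/E:
  (8 − 24.575)²/24.575 = 11.1793
  (24 − 11.486)²/11.486 = 13.6340
  (14 − 15.226)²/15.226 = 0.0987
  (32 − 26.712)²/26.712 = 1.0468
  (41 − 35.288)²/35.288 = 0.9246
  (13 − 16.493)²/16.493 = 0.7398
  (23 − 21.863)²/21.863 = 0.0591
  (35 − 38.356)²/38.356 = 0.2936
  (43 − 32.137)²/32.137 = 3.6719
  (6 − 15.021)²/15.021 = 5.4176
  (20 − 19.911)²/19.911 = 0.0004
  (33 − 34.932)²/34.932 = 0.1069
χ² = 11.1793 + 13.6340 + 0.0987 + 1.0468 + 0.9246 + 0.7398 + 0.0591 + 0.2936 + 3.6719 + 5.4176 + 0.0004 + 0.1069 = 37.17

37.17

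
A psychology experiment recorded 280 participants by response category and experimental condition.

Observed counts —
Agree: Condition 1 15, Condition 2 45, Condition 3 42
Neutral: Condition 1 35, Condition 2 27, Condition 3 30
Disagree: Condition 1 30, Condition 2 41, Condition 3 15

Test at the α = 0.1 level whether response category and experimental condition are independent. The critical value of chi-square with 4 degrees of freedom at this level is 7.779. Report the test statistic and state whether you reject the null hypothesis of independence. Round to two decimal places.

Row totals: 102, 92, 86. Column totals: 80, 113, 87. Grand total N = 280.
Expected counts (row total × column total / N):
  Agree, Condition 1: 102×80/280 = 29.143
  Agree, Condition 2: 102×113/280 = 41.164
  Agree, Condition 3: 102×87/280 = 31.693
  Neutral, Condition 1: 92×80/280 = 26.286
  Neutral, Condition 2: 92×113/280 = 37.129
  Neutral, Condition 3: 92×87/280 = 28.586
  Disagree, Condition 1: 86×80/280 = 24.571
  Disagree, Condition 2: 86×113/280 = 34.707
  Disagree, Condition 3: 86×87/280 = 26.721
Contributions (O − E)²/E:
  (15 − 29.143)²/29.143 = 6.8636
  (45 − 41.164)²/41.164 = 0.3575
  (42 − 31.693)²/31.693 = 3.3520
  (35 − 26.286)²/26.286 = 2.8888
  (27 − 37.129)²/37.129 = 2.7632
  (30 − 28.586)²/28.586 = 0.0699
  (30 − 24.571)²/24.571 = 1.1995
  (41 − 34.707)²/34.707 = 1.1410
  (15 − 26.721)²/26.721 = 5.1413
χ² = 6.8636 + 0.3575 + 3.3520 + 2.8888 + 2.7632 + 0.0699 + 1.1995 + 1.1410 + 5.1413 = 23.78
df = (3−1)(3−1) = 4. Since 23.78 > 7.779, reject the null hypothesis of independence at α = 0.1.

23.78; reject H₀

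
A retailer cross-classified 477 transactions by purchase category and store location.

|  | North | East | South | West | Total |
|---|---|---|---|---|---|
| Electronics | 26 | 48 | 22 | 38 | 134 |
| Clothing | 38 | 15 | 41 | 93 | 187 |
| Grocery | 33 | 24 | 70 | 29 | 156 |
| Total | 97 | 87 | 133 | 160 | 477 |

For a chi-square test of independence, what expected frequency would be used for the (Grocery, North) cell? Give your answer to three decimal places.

Row total (Grocery) = 156; column total (North) = 97; grand total N = 477.
Expected count = (row total × column total) / N = 156 × 97 / 477 = 31.723.

31.723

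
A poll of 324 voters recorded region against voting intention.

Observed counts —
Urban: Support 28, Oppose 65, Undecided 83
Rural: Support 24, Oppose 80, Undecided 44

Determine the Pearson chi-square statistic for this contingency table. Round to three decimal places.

11.502

Row totals: 176, 148. Column totals: 52, 145, 127. Grand total N = 324.
Expected counts (row total × column total / N):
  Urban, Support: 176×52/324 = 28.2469
  Urban, Oppose: 176×145/324 = 78.7654
  Urban, Undecided: 176×127/324 = 68.9877
  Rural, Support: 148×52/324 = 23.7531
  Rural, Oppose: 148×145/324 = 66.2346
  Rural, Undecided: 148×127/324 = 58.0123
Contributions (O − E)²/E:
  (28 − 28.2469)²/28.2469 = 0.0022
  (65 − 78.7654)²/78.7654 = 2.4057
  (83 − 68.9877)²/68.9877 = 2.8461
  (24 − 23.7531)²/23.7531 = 0.0026
  (80 − 66.2346)²/66.2346 = 2.8608
  (44 − 58.0123)²/58.0123 = 3.3845
χ² = 0.0022 + 2.4057 + 2.8461 + 0.0026 + 2.8608 + 3.3845 = 11.502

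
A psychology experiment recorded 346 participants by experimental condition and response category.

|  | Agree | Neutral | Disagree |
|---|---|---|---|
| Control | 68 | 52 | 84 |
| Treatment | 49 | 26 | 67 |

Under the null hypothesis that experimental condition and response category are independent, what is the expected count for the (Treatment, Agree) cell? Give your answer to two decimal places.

Row total (Treatment) = 142; column total (Agree) = 117; grand total N = 346.
Expected count = (row total × column total) / N = 142 × 117 / 346 = 48.02.

48.02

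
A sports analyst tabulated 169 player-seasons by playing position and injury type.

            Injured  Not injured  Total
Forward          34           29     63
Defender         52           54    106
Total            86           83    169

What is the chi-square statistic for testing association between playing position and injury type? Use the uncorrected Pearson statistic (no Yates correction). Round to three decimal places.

Grand total N = 169.
Expected counts (row total × column total / N):
  Forward, Injured: 63×86/169 = 32.0592
  Forward, Not injured: 63×83/169 = 30.9408
  Defender, Injured: 106×86/169 = 53.9408
  Defender, Not injured: 106×83/169 = 52.0592
Contributions (O − E)²/E:
  (34 − 32.0592)²/32.0592 = 0.1175
  (29 − 30.9408)²/30.9408 = 0.1217
  (52 − 53.9408)²/53.9408 = 0.0698
  (54 − 52.0592)²/52.0592 = 0.0724
χ² = 0.1175 + 0.1217 + 0.0698 + 0.0724 = 0.381

0.381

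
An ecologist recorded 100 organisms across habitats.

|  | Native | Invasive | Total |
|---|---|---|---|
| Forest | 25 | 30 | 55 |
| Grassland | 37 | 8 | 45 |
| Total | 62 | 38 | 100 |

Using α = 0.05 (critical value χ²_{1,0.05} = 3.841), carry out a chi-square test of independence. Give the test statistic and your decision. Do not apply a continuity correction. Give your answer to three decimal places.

14.201; reject H₀

Grand total N = 100.
Expected counts (row total × column total / N):
  Forest, Native: 55×62/100 = 34.1000
  Forest, Invasive: 55×38/100 = 20.9000
  Grassland, Native: 45×62/100 = 27.9000
  Grassland, Invasive: 45×38/100 = 17.1000
Contributions (O − E)²/E:
  (25 − 34.1000)²/34.1000 = 2.4284
  (30 − 20.9000)²/20.9000 = 3.9622
  (37 − 27.9000)²/27.9000 = 2.9681
  (8 − 17.1000)²/17.1000 = 4.8427
χ² = 2.4284 + 3.9622 + 2.9681 + 4.8427 = 14.201
df = (2−1)(2−1) = 1. Since 14.201 > 3.841, reject the null hypothesis of independence at α = 0.05.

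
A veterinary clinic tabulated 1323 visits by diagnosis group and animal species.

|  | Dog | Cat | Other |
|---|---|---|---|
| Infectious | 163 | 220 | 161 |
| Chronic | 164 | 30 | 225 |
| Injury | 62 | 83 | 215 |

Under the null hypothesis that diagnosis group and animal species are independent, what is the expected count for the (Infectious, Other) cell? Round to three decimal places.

247.123

Row total (Infectious) = 544; column total (Other) = 601; grand total N = 1323.
Expected count = (row total × column total) / N = 544 × 601 / 1323 = 247.123.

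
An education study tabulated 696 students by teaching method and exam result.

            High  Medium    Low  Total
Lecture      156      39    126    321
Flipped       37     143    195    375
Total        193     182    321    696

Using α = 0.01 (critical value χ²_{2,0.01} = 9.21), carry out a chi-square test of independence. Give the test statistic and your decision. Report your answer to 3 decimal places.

144.312; reject H₀

Grand total N = 696.
Expected counts (row total × column total / N):
  Lecture, High: 321×193/696 = 89.01293
  Lecture, Medium: 321×182/696 = 83.93966
  Lecture, Low: 321×321/696 = 148.04741
  Flipped, High: 375×193/696 = 103.98707
  Flipped, Medium: 375×182/696 = 98.06034
  Flipped, Low: 375×321/696 = 172.95259
Contributions (O − E)²/E:
  (156 − 89.01293)²/89.01293 = 50.4114
  (39 − 83.93966)²/83.93966 = 24.0598
  (126 − 148.04741)²/148.04741 = 3.2833
  (37 − 103.98707)²/103.98707 = 43.1522
  (143 − 98.06034)²/98.06034 = 20.5952
  (195 − 172.95259)²/172.95259 = 2.8105
χ² = 50.4114 + 24.0598 + 3.2833 + 43.1522 + 20.5952 + 2.8105 = 144.312
df = (2−1)(3−1) = 2. Since 144.312 > 9.21, reject the null hypothesis of independence at α = 0.01.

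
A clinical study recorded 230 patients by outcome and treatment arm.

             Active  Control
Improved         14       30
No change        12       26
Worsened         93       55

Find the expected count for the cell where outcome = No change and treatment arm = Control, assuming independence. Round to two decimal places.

Row total (No change) = 38; column total (Control) = 111; grand total N = 230.
Expected count = (row total × column total) / N = 38 × 111 / 230 = 18.34.

18.34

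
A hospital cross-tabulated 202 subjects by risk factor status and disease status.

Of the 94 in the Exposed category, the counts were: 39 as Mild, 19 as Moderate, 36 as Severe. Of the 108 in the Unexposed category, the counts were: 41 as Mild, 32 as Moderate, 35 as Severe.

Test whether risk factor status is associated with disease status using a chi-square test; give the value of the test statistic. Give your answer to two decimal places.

Row totals: 94, 108. Column totals: 80, 51, 71. Grand total N = 202.
Expected counts (row total × column total / N):
  Exposed, Mild: 94×80/202 = 37.228
  Exposed, Moderate: 94×51/202 = 23.733
  Exposed, Severe: 94×71/202 = 33.040
  Unexposed, Mild: 108×80/202 = 42.772
  Unexposed, Moderate: 108×51/202 = 27.267
  Unexposed, Severe: 108×71/202 = 37.960
Contributions (O − E)²/E:
  (39 − 37.228)²/37.228 = 0.0843
  (19 − 23.733)²/23.733 = 0.9439
  (36 − 33.040)²/33.040 = 0.2652
  (41 − 42.772)²/42.772 = 0.0734
  (32 − 27.267)²/27.267 = 0.8216
  (35 − 37.960)²/37.960 = 0.2308
χ² = 0.0843 + 0.9439 + 0.2652 + 0.0734 + 0.8216 + 0.2308 = 2.42

2.42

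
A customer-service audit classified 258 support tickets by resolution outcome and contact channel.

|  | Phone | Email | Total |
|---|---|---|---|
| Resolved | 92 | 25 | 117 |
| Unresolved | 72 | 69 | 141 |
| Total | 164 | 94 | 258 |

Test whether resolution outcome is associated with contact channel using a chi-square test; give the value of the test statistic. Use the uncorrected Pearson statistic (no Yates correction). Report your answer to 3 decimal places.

20.984

Grand total N = 258.
Expected counts (row total × column total / N):
  Resolved, Phone: 117×164/258 = 74.3721
  Resolved, Email: 117×94/258 = 42.6279
  Unresolved, Phone: 141×164/258 = 89.6279
  Unresolved, Email: 141×94/258 = 51.3721
Contributions (O − E)²/E:
  (92 − 74.3721)²/74.3721 = 4.1782
  (25 − 42.6279)²/42.6279 = 7.2897
  (72 − 89.6279)²/89.6279 = 3.4670
  (69 − 51.3721)²/51.3721 = 6.0489
χ² = 4.1782 + 7.2897 + 3.4670 + 6.0489 = 20.984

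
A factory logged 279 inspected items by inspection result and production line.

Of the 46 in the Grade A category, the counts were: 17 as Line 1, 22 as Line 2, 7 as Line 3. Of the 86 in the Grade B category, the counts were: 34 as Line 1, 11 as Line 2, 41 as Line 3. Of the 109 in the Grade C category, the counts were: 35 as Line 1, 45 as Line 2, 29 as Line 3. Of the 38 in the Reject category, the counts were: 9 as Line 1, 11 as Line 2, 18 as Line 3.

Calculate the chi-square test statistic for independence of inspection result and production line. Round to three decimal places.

32.042

Row totals: 46, 86, 109, 38. Column totals: 95, 89, 95. Grand total N = 279.
Expected counts (row total × column total / N):
  Grade A, Line 1: 46×95/279 = 15.66308
  Grade A, Line 2: 46×89/279 = 14.67384
  Grade A, Line 3: 46×95/279 = 15.66308
  Grade B, Line 1: 86×95/279 = 29.28315
  Grade B, Line 2: 86×89/279 = 27.43369
  Grade B, Line 3: 86×95/279 = 29.28315
  Grade C, Line 1: 109×95/279 = 37.11470
  Grade C, Line 2: 109×89/279 = 34.77061
  Grade C, Line 3: 109×95/279 = 37.11470
  Reject, Line 1: 38×95/279 = 12.93907
  Reject, Line 2: 38×89/279 = 12.12186
  Reject, Line 3: 38×95/279 = 12.93907
Contributions (O − E)²/E:
  (17 − 15.66308)²/15.66308 = 0.1141
  (22 − 14.67384)²/14.67384 = 3.6577
  (7 − 15.66308)²/15.66308 = 4.7915
  (34 − 29.28315)²/29.28315 = 0.7598
  (11 − 27.43369)²/27.43369 = 9.8443
  (41 − 29.28315)²/29.28315 = 4.6882
  (35 − 37.11470)²/37.11470 = 0.1205
  (45 − 34.77061)²/34.77061 = 3.0095
  (29 − 37.11470)²/37.11470 = 1.7742
  (9 − 12.93907)²/12.93907 = 1.1992
  (11 − 12.12186)²/12.12186 = 0.1038
  (18 − 12.93907)²/12.93907 = 1.9795
χ² = 0.1141 + 3.6577 + 4.7915 + 0.7598 + 9.8443 + 4.6882 + 0.1205 + 3.0095 + 1.7742 + 1.1992 + 0.1038 + 1.9795 = 32.042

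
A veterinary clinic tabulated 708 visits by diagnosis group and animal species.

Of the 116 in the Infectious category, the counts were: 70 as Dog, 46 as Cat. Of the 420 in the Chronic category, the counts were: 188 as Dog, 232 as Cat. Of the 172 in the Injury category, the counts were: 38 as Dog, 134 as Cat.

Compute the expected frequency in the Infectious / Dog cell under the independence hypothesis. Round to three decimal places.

Row total (Infectious) = 116; column total (Dog) = 296; grand total N = 708.
Expected count = (row total × column total) / N = 116 × 296 / 708 = 48.497.

48.497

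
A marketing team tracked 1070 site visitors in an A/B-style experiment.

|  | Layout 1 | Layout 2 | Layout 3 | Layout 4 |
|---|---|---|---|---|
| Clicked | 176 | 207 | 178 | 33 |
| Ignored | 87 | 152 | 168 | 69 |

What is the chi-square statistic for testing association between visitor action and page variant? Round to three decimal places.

Row totals: 594, 476. Column totals: 263, 359, 346, 102. Grand total N = 1070.
Expected counts (row total × column total / N):
  Clicked, Layout 1: 594×263/1070 = 146.0019
  Clicked, Layout 2: 594×359/1070 = 199.2953
  Clicked, Layout 3: 594×346/1070 = 192.0785
  Clicked, Layout 4: 594×102/1070 = 56.6243
  Ignored, Layout 1: 476×263/1070 = 116.9981
  Ignored, Layout 2: 476×359/1070 = 159.7047
  Ignored, Layout 3: 476×346/1070 = 153.9215
  Ignored, Layout 4: 476×102/1070 = 45.3757
Contributions (O − E)²/E:
  (176 − 146.0019)²/146.0019 = 6.1635
  (207 − 199.2953)²/199.2953 = 0.2979
  (178 − 192.0785)²/192.0785 = 1.0319
  (33 − 56.6243)²/56.6243 = 9.8563
  (87 − 116.9981)²/116.9981 = 7.6915
  (152 − 159.7047)²/159.7047 = 0.3717
  (168 − 153.9215)²/153.9215 = 1.2877
  (69 − 45.3757)²/45.3757 = 12.2997
χ² = 6.1635 + 0.2979 + 1.0319 + 9.8563 + 7.6915 + 0.3717 + 1.2877 + 12.2997 = 39.000

39.000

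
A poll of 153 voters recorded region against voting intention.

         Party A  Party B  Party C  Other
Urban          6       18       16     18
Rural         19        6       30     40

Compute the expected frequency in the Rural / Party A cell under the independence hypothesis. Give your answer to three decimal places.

15.523

Row total (Rural) = 95; column total (Party A) = 25; grand total N = 153.
Expected count = (row total × column total) / N = 95 × 25 / 153 = 15.523.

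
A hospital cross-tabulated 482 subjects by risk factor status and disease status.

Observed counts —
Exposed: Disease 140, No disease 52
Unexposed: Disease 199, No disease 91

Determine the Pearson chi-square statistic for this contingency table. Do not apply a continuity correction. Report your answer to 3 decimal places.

1.022

Row totals: 192, 290. Column totals: 339, 143. Grand total N = 482.
Expected counts (row total × column total / N):
  Exposed, Disease: 192×339/482 = 135.0373
  Exposed, No disease: 192×143/482 = 56.9627
  Unexposed, Disease: 290×339/482 = 203.9627
  Unexposed, No disease: 290×143/482 = 86.0373
Contributions (O − E)²/E:
  (140 − 135.0373)²/135.0373 = 0.1824
  (52 − 56.9627)²/56.9627 = 0.4324
  (199 − 203.9627)²/203.9627 = 0.1207
  (91 − 86.0373)²/86.0373 = 0.2863
χ² = 0.1824 + 0.4324 + 0.1207 + 0.2863 = 1.022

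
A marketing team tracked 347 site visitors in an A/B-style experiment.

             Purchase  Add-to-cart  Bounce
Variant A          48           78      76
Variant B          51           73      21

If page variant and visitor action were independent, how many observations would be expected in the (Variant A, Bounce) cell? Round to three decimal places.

Row total (Variant A) = 202; column total (Bounce) = 97; grand total N = 347.
Expected count = (row total × column total) / N = 202 × 97 / 347 = 56.467.

56.467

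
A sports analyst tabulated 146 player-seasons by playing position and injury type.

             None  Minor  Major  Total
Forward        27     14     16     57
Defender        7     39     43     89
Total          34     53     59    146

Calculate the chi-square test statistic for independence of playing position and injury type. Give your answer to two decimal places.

30.36

Grand total N = 146.
Expected counts (row total × column total / N):
  Forward, None: 57×34/146 = 13.274
  Forward, Minor: 57×53/146 = 20.692
  Forward, Major: 57×59/146 = 23.034
  Defender, None: 89×34/146 = 20.726
  Defender, Minor: 89×53/146 = 32.308
  Defender, Major: 89×59/146 = 35.966
Contributions (O − E)²/E:
  (27 − 13.274)²/13.274 = 14.1934
  (14 − 20.692)²/20.692 = 2.1643
  (16 − 23.034)²/23.034 = 2.1480
  (7 − 20.726)²/20.726 = 9.0902
  (39 − 32.308)²/32.308 = 1.3861
  (43 − 35.966)²/35.966 = 1.3757
χ² = 14.1934 + 2.1643 + 2.1480 + 9.0902 + 1.3861 + 1.3757 = 30.36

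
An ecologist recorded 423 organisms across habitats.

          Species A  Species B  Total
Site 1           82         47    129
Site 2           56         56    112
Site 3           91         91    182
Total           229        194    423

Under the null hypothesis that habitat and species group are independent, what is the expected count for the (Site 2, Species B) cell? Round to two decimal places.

Row total (Site 2) = 112; column total (Species B) = 194; grand total N = 423.
Expected count = (row total × column total) / N = 112 × 194 / 423 = 51.37.

51.37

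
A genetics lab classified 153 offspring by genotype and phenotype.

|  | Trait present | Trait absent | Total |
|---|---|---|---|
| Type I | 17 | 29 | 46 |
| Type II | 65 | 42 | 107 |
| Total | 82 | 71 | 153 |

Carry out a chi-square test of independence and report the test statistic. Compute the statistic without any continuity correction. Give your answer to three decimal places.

7.321

Grand total N = 153.
Expected counts (row total × column total / N):
  Type I, Trait present: 46×82/153 = 24.6536
  Type I, Trait absent: 46×71/153 = 21.3464
  Type II, Trait present: 107×82/153 = 57.3464
  Type II, Trait absent: 107×71/153 = 49.6536
Contributions (O − E)²/E:
  (17 − 24.6536)²/24.6536 = 2.3760
  (29 − 21.3464)²/21.3464 = 2.7441
  (65 − 57.3464)²/57.3464 = 1.0215
  (42 − 49.6536)²/49.6536 = 1.1797
χ² = 2.3760 + 2.7441 + 1.0215 + 1.1797 = 7.321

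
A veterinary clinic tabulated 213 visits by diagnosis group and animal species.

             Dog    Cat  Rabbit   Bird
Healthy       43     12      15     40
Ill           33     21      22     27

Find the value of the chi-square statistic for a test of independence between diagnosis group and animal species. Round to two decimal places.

7.39

Row totals: 110, 103. Column totals: 76, 33, 37, 67. Grand total N = 213.
Expected counts (row total × column total / N):
  Healthy, Dog: 110×76/213 = 39.249
  Healthy, Cat: 110×33/213 = 17.042
  Healthy, Rabbit: 110×37/213 = 19.108
  Healthy, Bird: 110×67/213 = 34.601
  Ill, Dog: 103×76/213 = 36.751
  Ill, Cat: 103×33/213 = 15.958
  Ill, Rabbit: 103×37/213 = 17.892
  Ill, Bird: 103×67/213 = 32.399
Contributions (O − E)²/E:
  (43 − 39.249)²/39.249 = 0.3585
  (12 − 17.042)²/17.042 = 1.4917
  (15 − 19.108)²/19.108 = 0.8832
  (40 − 34.601)²/34.601 = 0.8424
  (33 − 36.751)²/36.751 = 0.3828
  (21 − 15.958)²/15.958 = 1.5930
  (22 − 17.892)²/17.892 = 0.9432
  (27 − 32.399)²/32.399 = 0.8997
χ² = 0.3585 + 1.4917 + 0.8832 + 0.8424 + 0.3828 + 1.5930 + 0.9432 + 0.8997 = 7.39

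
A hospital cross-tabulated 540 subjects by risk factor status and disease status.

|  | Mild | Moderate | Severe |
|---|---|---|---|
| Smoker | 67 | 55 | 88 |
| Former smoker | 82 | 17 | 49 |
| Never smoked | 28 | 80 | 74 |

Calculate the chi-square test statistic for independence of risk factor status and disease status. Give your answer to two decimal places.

Row totals: 210, 148, 182. Column totals: 177, 152, 211. Grand total N = 540.
Expected counts (row total × column total / N):
  Smoker, Mild: 210×177/540 = 68.833
  Smoker, Moderate: 210×152/540 = 59.111
  Smoker, Severe: 210×211/540 = 82.056
  Former smoker, Mild: 148×177/540 = 48.511
  Former smoker, Moderate: 148×152/540 = 41.659
  Former smoker, Severe: 148×211/540 = 57.830
  Never smoked, Mild: 182×177/540 = 59.656
  Never smoked, Moderate: 182×152/540 = 51.230
  Never smoked, Severe: 182×211/540 = 71.115
Contributions (O − E)²/E:
  (67 − 68.833)²/68.833 = 0.0488
  (55 − 59.111)²/59.111 = 0.2859
  (88 − 82.056)²/82.056 = 0.4306
  (82 − 48.511)²/48.511 = 23.1187
  (17 − 41.659)²/41.659 = 14.5963
  (49 − 57.830)²/57.830 = 1.3482
  (28 − 59.656)²/59.656 = 16.7980
  (80 − 51.230)²/51.230 = 16.1568
  (74 − 71.115)²/71.115 = 0.1170
χ² = 0.0488 + 0.2859 + 0.4306 + 23.1187 + 14.5963 + 1.3482 + 16.7980 + 16.1568 + 0.1170 = 72.90

72.90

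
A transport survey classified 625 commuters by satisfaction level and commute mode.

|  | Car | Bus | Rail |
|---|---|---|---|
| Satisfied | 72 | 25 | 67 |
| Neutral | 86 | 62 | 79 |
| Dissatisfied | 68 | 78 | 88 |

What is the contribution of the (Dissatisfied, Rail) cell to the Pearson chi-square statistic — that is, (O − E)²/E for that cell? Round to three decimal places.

0.002

Row total (Dissatisfied) = 234; column total (Rail) = 234; N = 625.
Expected count E = 234 × 234 / 625 = 87.6096.
Contribution = (O − E)²/E = (88 − 87.6096)² / 87.6096 = 0.002.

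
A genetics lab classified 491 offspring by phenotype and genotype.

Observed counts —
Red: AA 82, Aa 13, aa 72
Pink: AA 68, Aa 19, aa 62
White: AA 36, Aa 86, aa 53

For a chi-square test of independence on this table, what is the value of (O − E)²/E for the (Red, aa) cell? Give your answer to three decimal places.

1.109

Row total (Red) = 167; column total (aa) = 187; N = 491.
Expected count E = 167 × 187 / 491 = 63.60285.
Contribution = (O − E)²/E = (72 − 63.60285)² / 63.60285 = 1.109.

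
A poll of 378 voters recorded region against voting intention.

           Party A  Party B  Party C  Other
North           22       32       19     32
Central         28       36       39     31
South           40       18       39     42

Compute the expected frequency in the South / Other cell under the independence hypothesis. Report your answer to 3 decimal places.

38.611

Row total (South) = 139; column total (Other) = 105; grand total N = 378.
Expected count = (row total × column total) / N = 139 × 105 / 378 = 38.611.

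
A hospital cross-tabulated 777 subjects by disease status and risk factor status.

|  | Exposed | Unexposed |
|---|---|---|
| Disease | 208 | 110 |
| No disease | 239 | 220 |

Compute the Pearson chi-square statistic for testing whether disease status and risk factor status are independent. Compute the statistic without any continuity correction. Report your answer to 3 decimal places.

13.680

Row totals: 318, 459. Column totals: 447, 330. Grand total N = 777.
Expected counts (row total × column total / N):
  Disease, Exposed: 318×447/777 = 182.9421
  Disease, Unexposed: 318×330/777 = 135.0579
  No disease, Exposed: 459×447/777 = 264.0579
  No disease, Unexposed: 459×330/777 = 194.9421
Contributions (O − E)²/E:
  (208 − 182.9421)²/182.9421 = 3.4322
  (110 − 135.0579)²/135.0579 = 4.6491
  (239 − 264.0579)²/264.0579 = 2.3779
  (220 − 194.9421)²/194.9421 = 3.2209
χ² = 3.4322 + 4.6491 + 2.3779 + 3.2209 = 13.680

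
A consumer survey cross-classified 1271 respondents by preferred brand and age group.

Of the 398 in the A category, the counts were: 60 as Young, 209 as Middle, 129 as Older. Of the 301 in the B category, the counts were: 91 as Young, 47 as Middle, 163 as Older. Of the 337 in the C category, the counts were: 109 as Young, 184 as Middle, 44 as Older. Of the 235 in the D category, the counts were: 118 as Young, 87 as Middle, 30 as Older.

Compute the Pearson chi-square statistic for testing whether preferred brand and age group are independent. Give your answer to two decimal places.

Row totals: 398, 301, 337, 235. Column totals: 378, 527, 366. Grand total N = 1271.
Expected counts (row total × column total / N):
  A, Young: 398×378/1271 = 118.367
  A, Middle: 398×527/1271 = 165.024
  A, Older: 398×366/1271 = 114.609
  B, Young: 301×378/1271 = 89.518
  B, Middle: 301×527/1271 = 124.805
  B, Older: 301×366/1271 = 86.677
  C, Young: 337×378/1271 = 100.225
  C, Middle: 337×527/1271 = 139.732
  C, Older: 337×366/1271 = 97.043
  D, Young: 235×378/1271 = 69.890
  D, Middle: 235×527/1271 = 97.439
  D, Older: 235×366/1271 = 67.671
Contributions (O − E)²/E:
  (60 − 118.367)²/118.367 = 28.7809
  (209 − 165.024)²/165.024 = 11.7188
  (129 − 114.609)²/114.609 = 1.8070
  (91 − 89.518)²/89.518 = 0.0245
  (47 − 124.805)²/124.805 = 48.5046
  (163 − 86.677)²/86.677 = 67.2058
  (109 − 100.225)²/100.225 = 0.7683
  (184 − 139.732)²/139.732 = 14.0244
  (44 − 97.043)²/97.043 = 28.9929
  (118 − 69.890)²/69.890 = 33.1174
  (87 − 97.439)²/97.439 = 1.1184
  (30 − 67.671)²/67.671 = 20.9706
χ² = 28.7809 + 11.7188 + 1.8070 + 0.0245 + 48.5046 + 67.2058 + 0.7683 + 14.0244 + 28.9929 + 33.1174 + 1.1184 + 20.9706 = 257.03

257.03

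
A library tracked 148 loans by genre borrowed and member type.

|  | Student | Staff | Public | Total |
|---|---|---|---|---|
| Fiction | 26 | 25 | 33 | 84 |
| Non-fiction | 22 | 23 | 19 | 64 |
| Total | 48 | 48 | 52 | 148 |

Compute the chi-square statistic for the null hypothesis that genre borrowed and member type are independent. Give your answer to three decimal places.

Grand total N = 148.
Expected counts (row total × column total / N):
  Fiction, Student: 84×48/148 = 27.2432
  Fiction, Staff: 84×48/148 = 27.2432
  Fiction, Public: 84×52/148 = 29.5135
  Non-fiction, Student: 64×48/148 = 20.7568
  Non-fiction, Staff: 64×48/148 = 20.7568
  Non-fiction, Public: 64×52/148 = 22.4865
Contributions (O − E)²/E:
  (26 − 27.2432)²/27.2432 = 0.0567
  (25 − 27.2432)²/27.2432 = 0.1847
  (33 − 29.5135)²/29.5135 = 0.4119
  (22 − 20.7568)²/20.7568 = 0.0745
  (23 − 20.7568)²/20.7568 = 0.2424
  (19 − 22.4865)²/22.4865 = 0.5406
χ² = 0.0567 + 0.1847 + 0.4119 + 0.0745 + 0.2424 + 0.5406 = 1.511

1.511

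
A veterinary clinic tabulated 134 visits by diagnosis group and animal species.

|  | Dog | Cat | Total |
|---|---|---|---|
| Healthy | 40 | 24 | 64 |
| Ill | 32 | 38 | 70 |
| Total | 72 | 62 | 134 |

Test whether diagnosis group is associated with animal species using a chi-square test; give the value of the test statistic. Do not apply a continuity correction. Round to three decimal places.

3.789

Grand total N = 134.
Expected counts (row total × column total / N):
  Healthy, Dog: 64×72/134 = 34.3881
  Healthy, Cat: 64×62/134 = 29.6119
  Ill, Dog: 70×72/134 = 37.6119
  Ill, Cat: 70×62/134 = 32.3881
Contributions (O − E)²/E:
  (40 − 34.3881)²/34.3881 = 0.9158
  (24 − 29.6119)²/29.6119 = 1.0635
  (32 − 37.6119)²/37.6119 = 0.8373
  (38 − 32.3881)²/32.3881 = 0.9724
χ² = 0.9158 + 1.0635 + 0.8373 + 0.9724 = 3.789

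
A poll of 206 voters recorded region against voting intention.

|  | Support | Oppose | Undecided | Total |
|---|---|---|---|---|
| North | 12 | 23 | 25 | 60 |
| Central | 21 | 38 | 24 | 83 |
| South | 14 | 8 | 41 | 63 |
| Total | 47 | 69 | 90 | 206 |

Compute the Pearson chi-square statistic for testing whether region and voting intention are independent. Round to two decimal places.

Grand total N = 206.
Expected counts (row total × column total / N):
  North, Support: 60×47/206 = 13.689
  North, Oppose: 60×69/206 = 20.097
  North, Undecided: 60×90/206 = 26.214
  Central, Support: 83×47/206 = 18.937
  Central, Oppose: 83×69/206 = 27.801
  Central, Undecided: 83×90/206 = 36.262
  South, Support: 63×47/206 = 14.374
  South, Oppose: 63×69/206 = 21.102
  South, Undecided: 63×90/206 = 27.524
Contributions (O − E)²/E:
  (12 − 13.689)²/13.689 = 0.2084
  (23 − 20.097)²/20.097 = 0.4193
  (25 − 26.214)²/26.214 = 0.0562
  (21 − 18.937)²/18.937 = 0.2247
  (38 − 27.801)²/27.801 = 3.7416
  (24 − 36.262)²/36.262 = 4.1464
  (14 − 14.374)²/14.374 = 0.0097
  (8 − 21.102)²/21.102 = 8.1349
  (41 − 27.524)²/27.524 = 6.5980
χ² = 0.2084 + 0.4193 + 0.0562 + 0.2247 + 3.7416 + 4.1464 + 0.0097 + 8.1349 + 6.5980 = 23.54

23.54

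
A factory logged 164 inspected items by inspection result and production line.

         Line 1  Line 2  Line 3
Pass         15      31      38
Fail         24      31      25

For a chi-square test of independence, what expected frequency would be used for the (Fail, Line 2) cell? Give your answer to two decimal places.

Row total (Fail) = 80; column total (Line 2) = 62; grand total N = 164.
Expected count = (row total × column total) / N = 80 × 62 / 164 = 30.24.

30.24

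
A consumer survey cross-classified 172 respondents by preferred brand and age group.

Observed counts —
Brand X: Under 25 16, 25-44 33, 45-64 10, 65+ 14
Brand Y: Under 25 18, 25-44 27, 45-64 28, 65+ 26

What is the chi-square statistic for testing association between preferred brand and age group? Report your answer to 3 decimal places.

Row totals: 73, 99. Column totals: 34, 60, 38, 40. Grand total N = 172.
Expected counts (row total × column total / N):
  Brand X, Under 25: 73×34/172 = 14.43023
  Brand X, 25-44: 73×60/172 = 25.46512
  Brand X, 45-64: 73×38/172 = 16.12791
  Brand X, 65+: 73×40/172 = 16.97674
  Brand Y, Under 25: 99×34/172 = 19.56977
  Brand Y, 25-44: 99×60/172 = 34.53488
  Brand Y, 45-64: 99×38/172 = 21.87209
  Brand Y, 65+: 99×40/172 = 23.02326
Contributions (O − E)²/E:
  (16 − 14.43023)²/14.43023 = 0.1708
  (33 − 25.46512)²/25.46512 = 2.2295
  (10 − 16.12791)²/16.12791 = 2.3283
  (14 − 16.97674)²/16.97674 = 0.5219
  (18 − 19.56977)²/19.56977 = 0.1259
  (27 − 34.53488)²/34.53488 = 1.6440
  (28 − 21.87209)²/21.87209 = 1.7169
  (26 − 23.02326)²/23.02326 = 0.3849
χ² = 0.1708 + 2.2295 + 2.3283 + 0.5219 + 0.1259 + 1.6440 + 1.7169 + 0.3849 = 9.122

9.122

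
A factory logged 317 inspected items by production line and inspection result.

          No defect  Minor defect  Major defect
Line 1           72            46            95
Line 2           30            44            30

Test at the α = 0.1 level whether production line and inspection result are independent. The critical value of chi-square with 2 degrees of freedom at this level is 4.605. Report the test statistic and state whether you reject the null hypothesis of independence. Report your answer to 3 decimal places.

Row totals: 213, 104. Column totals: 102, 90, 125. Grand total N = 317.
Expected counts (row total × column total / N):
  Line 1, No defect: 213×102/317 = 68.5363
  Line 1, Minor defect: 213×90/317 = 60.4732
  Line 1, Major defect: 213×125/317 = 83.9905
  Line 2, No defect: 104×102/317 = 33.4637
  Line 2, Minor defect: 104×90/317 = 29.5268
  Line 2, Major defect: 104×125/317 = 41.0095
Contributions (O − E)²/E:
  (72 − 68.5363)²/68.5363 = 0.1750
  (46 − 60.4732)²/60.4732 = 3.4639
  (95 − 83.9905)²/83.9905 = 1.4431
  (30 − 33.4637)²/33.4637 = 0.3585
  (44 − 29.5268)²/29.5268 = 7.0944
  (30 − 41.0095)²/41.0095 = 2.9556
χ² = 0.1750 + 3.4639 + 1.4431 + 0.3585 + 7.0944 + 2.9556 = 15.491
df = (2−1)(3−1) = 2. Since 15.491 > 4.605, reject the null hypothesis of independence at α = 0.1.

15.491; reject H₀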